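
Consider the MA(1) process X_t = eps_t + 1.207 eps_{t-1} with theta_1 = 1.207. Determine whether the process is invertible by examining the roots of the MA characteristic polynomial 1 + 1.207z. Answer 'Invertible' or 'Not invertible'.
\text{Not invertible}

The MA(q) characteristic polynomial is P(z) = 1 + 1.207z.
Invertibility requires all roots to lie outside the unit circle, i.e. |z| > 1 for every root.
This is linear in z: 1 + (1.207) z = 0  =>  z = -1/(1.207) = -0.8285,  |z| = 0.8285.
Moduli of all roots: 0.8285.
All moduli strictly greater than 1? No.
Verdict: Not invertible.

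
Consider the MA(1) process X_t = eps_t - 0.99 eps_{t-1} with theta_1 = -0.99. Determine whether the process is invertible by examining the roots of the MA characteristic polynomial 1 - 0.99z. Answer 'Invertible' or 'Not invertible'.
\text{Invertible}

The MA(q) characteristic polynomial is P(z) = 1 - 0.99z.
Invertibility requires all roots to lie outside the unit circle, i.e. |z| > 1 for every root.
This is linear in z: 1 + (-0.99) z = 0  =>  z = -1/(-0.99) = 1.010101,  |z| = 1.010101.
Moduli of all roots: 1.0101.
All moduli strictly greater than 1? Yes.
Verdict: Invertible.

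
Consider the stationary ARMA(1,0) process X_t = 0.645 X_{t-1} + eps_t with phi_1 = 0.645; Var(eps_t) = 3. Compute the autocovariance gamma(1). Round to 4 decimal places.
\gamma(1) = 3.3135

Multiply the model equation by X_{t-k} and take expectations. With theta_0 = psi_0 = 1 and psi_j the MA(infinity) weights, this gives
  gamma(k) - sum_i phi_i gamma(k-i) = c_k,
  c_k = sigma^2 * sum_{j=k..q} theta_j psi_{j-k}   (c_k = 0 for k > q),
using gamma(-m) = gamma(m).
Pure AR (q = 0): c_0 = sigma^2 = 3, c_k = 0 for k >= 1.
Equations for k = 0 and k = 1 (AR order 1):
  gamma(0) = phi_1 gamma(1) + c_0
  gamma(1) = phi_1 gamma(0) + c_1
Substituting the second into the first: gamma(0) (1 - phi_1^2) = c_0 + phi_1 c_1, so
  gamma(0) = c_0 / (1 - phi_1^2) = 3 / (1 - (0.645)^2) = 3 / 0.583975 = 5.137206.
  gamma(1) = phi_1 gamma(0) = (0.645)(5.137206) = 3.313498.
Therefore gamma(1) = 3.3135 (to 4 decimal places).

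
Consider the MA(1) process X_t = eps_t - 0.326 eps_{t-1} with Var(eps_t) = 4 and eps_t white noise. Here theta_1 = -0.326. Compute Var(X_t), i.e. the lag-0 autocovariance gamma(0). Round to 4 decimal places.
\gamma(0) = 4.4251

For an MA(q) process X_t = eps_t + sum_i theta_i eps_{t-i} with
Var(eps_t) = sigma^2, the variance is
  gamma(0) = sigma^2 * (1 + sum_i theta_i^2).
  sum_i theta_i^2 = (-0.326)^2 = 0.106276.
  gamma(0) = 4 * (1 + 0.106276) = 4 * 1.106276 = 4.425104, which rounds to 4.4251.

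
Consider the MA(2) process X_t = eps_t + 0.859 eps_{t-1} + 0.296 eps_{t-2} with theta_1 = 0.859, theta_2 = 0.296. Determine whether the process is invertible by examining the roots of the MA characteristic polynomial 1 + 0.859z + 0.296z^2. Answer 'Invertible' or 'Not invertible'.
\text{Invertible}

The MA(q) characteristic polynomial is P(z) = 1 + 0.859z + 0.296z^2.
Invertibility requires all roots to lie outside the unit circle, i.e. |z| > 1 for every root.
Set 1 + (0.859) z + (0.296) z^2 = 0, i.e. a z^2 + b z + c = 0 with a = 0.296, b = 0.859, c = 1.
Discriminant D = b^2 - 4ac = (0.859)^2 - 4*(0.296)*1 = 0.737881 - (1.184) = -0.446119.
D < 0, so the roots are the complex-conjugate pair z = (-b +/- i sqrt(-D)) / (2a) = -1.451 +/- 1.1282i.
For a conjugate pair |z|^2 = z * conj(z) = (product of roots) = c/a = 1/(0.296) = 3.378378, so |z| = sqrt(3.378378) = 1.838 for both roots.
Moduli of all roots: 1.8380, 1.8380.
All moduli strictly greater than 1? Yes.
Verdict: Invertible.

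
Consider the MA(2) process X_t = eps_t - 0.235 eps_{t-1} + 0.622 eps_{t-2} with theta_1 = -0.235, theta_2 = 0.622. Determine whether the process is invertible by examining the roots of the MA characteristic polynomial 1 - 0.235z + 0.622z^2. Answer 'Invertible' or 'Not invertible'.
\text{Invertible}

The MA(q) characteristic polynomial is P(z) = 1 - 0.235z + 0.622z^2.
Invertibility requires all roots to lie outside the unit circle, i.e. |z| > 1 for every root.
Set 1 + (-0.235) z + (0.622) z^2 = 0, i.e. a z^2 + b z + c = 0 with a = 0.622, b = -0.235, c = 1.
Discriminant D = b^2 - 4ac = (-0.235)^2 - 4*(0.622)*1 = 0.055225 - (2.488) = -2.432775.
D < 0, so the roots are the complex-conjugate pair z = (-b +/- i sqrt(-D)) / (2a) = 0.1889 +/- 1.2538i.
For a conjugate pair |z|^2 = z * conj(z) = (product of roots) = c/a = 1/(0.622) = 1.607717, so |z| = sqrt(1.607717) = 1.268 for both roots.
Moduli of all roots: 1.2680, 1.2680.
All moduli strictly greater than 1? Yes.
Verdict: Invertible.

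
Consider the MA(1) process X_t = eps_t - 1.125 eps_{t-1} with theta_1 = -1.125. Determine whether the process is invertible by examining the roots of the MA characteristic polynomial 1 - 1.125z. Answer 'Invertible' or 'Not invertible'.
\text{Not invertible}

The MA(q) characteristic polynomial is P(z) = 1 - 1.125z.
Invertibility requires all roots to lie outside the unit circle, i.e. |z| > 1 for every root.
This is linear in z: 1 + (-1.125) z = 0  =>  z = -1/(-1.125) = 0.888889,  |z| = 0.888889.
Moduli of all roots: 0.8889.
All moduli strictly greater than 1? No.
Verdict: Not invertible.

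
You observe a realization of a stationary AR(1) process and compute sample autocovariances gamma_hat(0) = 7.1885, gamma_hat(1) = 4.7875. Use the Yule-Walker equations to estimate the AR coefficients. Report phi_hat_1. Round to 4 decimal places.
\hat\phi_{1} = 0.6660

The Yule-Walker equations for an AR(p) process read, in matrix form,
  Gamma_p phi = r_p,   with   (Gamma_p)_{ij} = gamma(|i - j|),
                       (r_p)_i = gamma(i),   i,j = 1..p.
Substitute the sample gammas (Toeplitz matrix and right-hand side of size 1):
  Gamma_p = [[7.1885]]
  r_p     = [4.7875]
With p = 1 this is the single equation gamma(0) phi_1 = gamma(1):
  phi_hat_1 = gamma(1) / gamma(0) = 4.7875 / 7.1885 = 0.6660.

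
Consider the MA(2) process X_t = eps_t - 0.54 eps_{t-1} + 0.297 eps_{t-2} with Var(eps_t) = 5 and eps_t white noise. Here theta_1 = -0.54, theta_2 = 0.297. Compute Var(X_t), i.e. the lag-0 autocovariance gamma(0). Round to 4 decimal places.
\gamma(0) = 6.8990

For an MA(q) process X_t = eps_t + sum_i theta_i eps_{t-i} with
Var(eps_t) = sigma^2, the variance is
  gamma(0) = sigma^2 * (1 + sum_i theta_i^2).
  sum_i theta_i^2 = (-0.54)^2 + (0.297)^2 = 0.2916 + 0.088209 = 0.379809.
  gamma(0) = 5 * (1 + 0.379809) = 5 * 1.379809 = 6.899045, which rounds to 6.8990.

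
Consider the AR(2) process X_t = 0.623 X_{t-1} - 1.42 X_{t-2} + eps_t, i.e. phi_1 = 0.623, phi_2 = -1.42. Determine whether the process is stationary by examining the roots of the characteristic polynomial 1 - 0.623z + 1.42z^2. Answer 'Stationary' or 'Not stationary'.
\text{Not stationary}

The AR(p) characteristic polynomial is P(z) = 1 - 0.623z + 1.42z^2.
Stationarity requires all roots to lie outside the unit circle, i.e. |z| > 1 for every root.
Set 1 + (-0.623) z + (1.42) z^2 = 0, i.e. a z^2 + b z + c = 0 with a = 1.42, b = -0.623, c = 1.
Discriminant D = b^2 - 4ac = (-0.623)^2 - 4*(1.42)*1 = 0.388129 - (5.68) = -5.291871.
D < 0, so the roots are the complex-conjugate pair z = (-b +/- i sqrt(-D)) / (2a) = 0.2194 +/- 0.81i.
For a conjugate pair |z|^2 = z * conj(z) = (product of roots) = c/a = 1/(1.42) = 0.704225, so |z| = sqrt(0.704225) = 0.8392 for both roots.
Moduli of all roots: 0.8392, 0.8392.
All moduli strictly greater than 1? No.
Verdict: Not stationary.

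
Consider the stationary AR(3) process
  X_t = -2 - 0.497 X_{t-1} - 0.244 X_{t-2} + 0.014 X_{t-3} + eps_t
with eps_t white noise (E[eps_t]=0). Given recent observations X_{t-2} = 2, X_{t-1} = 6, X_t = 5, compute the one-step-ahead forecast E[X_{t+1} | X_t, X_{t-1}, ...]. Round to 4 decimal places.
E[X_{t+1} \mid \mathcal F_t] = -5.9210

For an AR(p) model X_t = c + sum_i phi_i X_{t-i} + eps_t, the
one-step-ahead conditional mean is
  E[X_{t+1} | X_t, ...] = c + sum_i phi_i X_{t+1-i}.
Substitute known values:
  E[X_{t+1} | ...] = -2 + (-0.497) * (5) + (-0.244) * (6) + (0.014) * (2)
                   = -5.9210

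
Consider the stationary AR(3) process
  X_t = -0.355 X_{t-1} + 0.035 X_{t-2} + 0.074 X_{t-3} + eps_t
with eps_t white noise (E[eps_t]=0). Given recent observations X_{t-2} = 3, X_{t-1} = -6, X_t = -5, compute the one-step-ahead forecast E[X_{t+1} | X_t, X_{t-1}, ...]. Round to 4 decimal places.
E[X_{t+1} \mid \mathcal F_t] = 1.7870

For an AR(p) model X_t = c + sum_i phi_i X_{t-i} + eps_t, the
one-step-ahead conditional mean is
  E[X_{t+1} | X_t, ...] = c + sum_i phi_i X_{t+1-i}.
Substitute known values:
  E[X_{t+1} | ...] = (-0.355) * (-5) + (0.035) * (-6) + (0.074) * (3)
                   = 1.7870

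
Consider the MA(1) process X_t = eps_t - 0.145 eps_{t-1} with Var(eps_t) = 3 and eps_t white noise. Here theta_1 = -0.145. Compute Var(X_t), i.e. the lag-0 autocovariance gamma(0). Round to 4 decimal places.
\gamma(0) = 3.0631

For an MA(q) process X_t = eps_t + sum_i theta_i eps_{t-i} with
Var(eps_t) = sigma^2, the variance is
  gamma(0) = sigma^2 * (1 + sum_i theta_i^2).
  sum_i theta_i^2 = (-0.145)^2 = 0.021025.
  gamma(0) = 3 * (1 + 0.021025) = 3 * 1.021025 = 3.063075, which rounds to 3.0631.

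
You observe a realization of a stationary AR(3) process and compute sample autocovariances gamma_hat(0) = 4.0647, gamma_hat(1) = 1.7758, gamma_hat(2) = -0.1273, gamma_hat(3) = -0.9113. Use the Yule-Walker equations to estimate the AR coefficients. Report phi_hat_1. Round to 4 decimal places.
\hat\phi_{1} = 0.5250

The Yule-Walker equations for an AR(p) process read, in matrix form,
  Gamma_p phi = r_p,   with   (Gamma_p)_{ij} = gamma(|i - j|),
                       (r_p)_i = gamma(i),   i,j = 1..p.
Substitute the sample gammas (Toeplitz matrix and right-hand side of size 3):
  Gamma_p = [[4.0647, 1.7758, -0.1273], [1.7758, 4.0647, 1.7758], [-0.1273, 1.7758, 4.0647]]
  r_p     = [1.7758, -0.1273, -0.9113]
Written out (R1..R3):
  (R1) 4.0647 phi_1 + 1.7758 phi_2 - 0.1273 phi_3 = 1.7758
  (R2) 1.7758 phi_1 + 4.0647 phi_2 + 1.7758 phi_3 = -0.1273
  (R3) -0.1273 phi_1 + 1.7758 phi_2 + 4.0647 phi_3 = -0.9113
Gaussian elimination:
  R2 <- R2 - (1.7758/4.0647) R1 = R2 - (0.436883) R1:  3.288882 phi_2 + 1.831415 phi_3 = -0.903118
  R3 <- R3 - (-0.1273/4.0647) R1 = R3 - (-0.031318) R1:  1.831415 phi_2 + 4.060713 phi_3 = -0.855685
  R3 <- R3 - (1.831415/3.288882) R2 = R3 - (0.55685) R2:  3.040889 phi_3 = -0.352783
Back-substitution:
  phi_hat_3 = -0.352783 / 3.040889 = -0.116013
  phi_hat_2 = (-0.903118 - (1.831415)(-0.116013)) / 3.288882 = -0.209995
  phi_hat_1 = (1.7758 - (1.7758)(-0.209995) - (-0.1273)(-0.116013)) / 4.0647 = 0.524993
So phi_hat = [0.5250, -0.2100, -0.1160].
Therefore phi_hat_1 = 0.5250.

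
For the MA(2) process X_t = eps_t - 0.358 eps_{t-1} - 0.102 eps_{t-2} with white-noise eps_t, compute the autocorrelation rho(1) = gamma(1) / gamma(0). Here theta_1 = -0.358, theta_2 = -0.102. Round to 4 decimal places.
\rho(1) = -0.2824

For an MA(q) process with theta_0 = 1, the autocovariance is
  gamma(k) = sigma^2 * sum_{i=0..q-k} theta_i * theta_{i+k},
and rho(k) = gamma(k) / gamma(0). Sigma^2 cancels.
  numerator   = (1)*(-0.358) + (-0.358)*(-0.102) = -0.321484.
  denominator = (1)^2 + (-0.358)^2 + (-0.102)^2 = 1.138568.
  rho(1) = -0.321484 / 1.138568 = -0.2824.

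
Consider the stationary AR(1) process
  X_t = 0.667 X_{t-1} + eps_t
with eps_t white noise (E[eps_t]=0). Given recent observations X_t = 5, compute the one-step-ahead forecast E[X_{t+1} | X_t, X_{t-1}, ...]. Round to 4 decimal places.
E[X_{t+1} \mid \mathcal F_t] = 3.3350

For an AR(p) model X_t = c + sum_i phi_i X_{t-i} + eps_t, the
one-step-ahead conditional mean is
  E[X_{t+1} | X_t, ...] = c + sum_i phi_i X_{t+1-i}.
Substitute known values:
  E[X_{t+1} | ...] = (0.667) * (5)
                   = 3.3350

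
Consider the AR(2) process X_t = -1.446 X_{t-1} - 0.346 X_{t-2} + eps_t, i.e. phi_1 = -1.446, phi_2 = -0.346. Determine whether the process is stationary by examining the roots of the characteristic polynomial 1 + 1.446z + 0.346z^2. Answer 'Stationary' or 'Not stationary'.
\text{Not stationary}

The AR(p) characteristic polynomial is P(z) = 1 + 1.446z + 0.346z^2.
Stationarity requires all roots to lie outside the unit circle, i.e. |z| > 1 for every root.
Set 1 + (1.446) z + (0.346) z^2 = 0, i.e. a z^2 + b z + c = 0 with a = 0.346, b = 1.446, c = 1.
Discriminant D = b^2 - 4ac = (1.446)^2 - 4*(0.346)*1 = 2.090916 - (1.384) = 0.706916.
D >= 0, so the roots are real: z = (-b +/- sqrt(D)) / (2a) = (-1.446 +/- 0.840783) / (0.692).
  z_1 = (-1.446 + 0.840783) / (0.692) = -0.8746,   |z_1| = 0.8746.
  z_2 = (-1.446 - 0.840783) / (0.692) = -3.3046,   |z_2| = 3.3046.
Moduli of all roots: 0.8746, 3.3046.
All moduli strictly greater than 1? No.
Verdict: Not stationary.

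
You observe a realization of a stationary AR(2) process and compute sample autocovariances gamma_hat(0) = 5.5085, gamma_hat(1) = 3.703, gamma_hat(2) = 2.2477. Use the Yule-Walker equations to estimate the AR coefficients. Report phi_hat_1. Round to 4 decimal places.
\hat\phi_{1} = 0.7260

The Yule-Walker equations for an AR(p) process read, in matrix form,
  Gamma_p phi = r_p,   with   (Gamma_p)_{ij} = gamma(|i - j|),
                       (r_p)_i = gamma(i),   i,j = 1..p.
Substitute the sample gammas (Toeplitz matrix and right-hand side of size 2):
  Gamma_p = [[5.5085, 3.703], [3.703, 5.5085]]
  r_p     = [3.703, 2.2477]
Written out:
  5.5085 phi_1 + 3.703 phi_2 = 3.703
  3.703 phi_1 + 5.5085 phi_2 = 2.2477
Solve by Cramer's rule:
  det = gamma(0)^2 - gamma(1)^2 = (5.5085)^2 - (3.703)^2 = 30.34357225 - 13.712209 = 16.63136325
  phi_hat_1 = [gamma(1) gamma(0) - gamma(1) gamma(2)] / det = [(3.703)(5.5085) - (3.703)(2.2477)] / 16.63136325 = 12.0747424 / 16.63136325 = 0.726
  phi_hat_2 = [gamma(0) gamma(2) - gamma(1)^2] / det = [(5.5085)(2.2477) - (3.703)^2] / 16.63136325 = -1.33075355 / 16.63136325 = -0.08
So phi_hat = [0.7260, -0.0800].
Therefore phi_hat_1 = 0.7260.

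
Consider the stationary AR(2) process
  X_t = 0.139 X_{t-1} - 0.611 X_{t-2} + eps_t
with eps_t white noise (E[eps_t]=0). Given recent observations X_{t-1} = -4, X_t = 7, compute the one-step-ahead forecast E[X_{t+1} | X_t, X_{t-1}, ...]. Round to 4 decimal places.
E[X_{t+1} \mid \mathcal F_t] = 3.4170

For an AR(p) model X_t = c + sum_i phi_i X_{t-i} + eps_t, the
one-step-ahead conditional mean is
  E[X_{t+1} | X_t, ...] = c + sum_i phi_i X_{t+1-i}.
Substitute known values:
  E[X_{t+1} | ...] = (0.139) * (7) + (-0.611) * (-4)
                   = 3.4170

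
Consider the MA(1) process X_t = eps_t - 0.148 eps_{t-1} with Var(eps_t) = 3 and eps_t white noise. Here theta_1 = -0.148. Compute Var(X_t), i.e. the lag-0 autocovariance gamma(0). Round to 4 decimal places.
\gamma(0) = 3.0657

For an MA(q) process X_t = eps_t + sum_i theta_i eps_{t-i} with
Var(eps_t) = sigma^2, the variance is
  gamma(0) = sigma^2 * (1 + sum_i theta_i^2).
  sum_i theta_i^2 = (-0.148)^2 = 0.021904.
  gamma(0) = 3 * (1 + 0.021904) = 3 * 1.021904 = 3.065712, which rounds to 3.0657.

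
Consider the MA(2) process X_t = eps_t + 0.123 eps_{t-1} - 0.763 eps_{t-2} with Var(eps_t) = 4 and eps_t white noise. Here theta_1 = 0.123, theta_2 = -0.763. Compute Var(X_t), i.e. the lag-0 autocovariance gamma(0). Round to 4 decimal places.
\gamma(0) = 6.3892

For an MA(q) process X_t = eps_t + sum_i theta_i eps_{t-i} with
Var(eps_t) = sigma^2, the variance is
  gamma(0) = sigma^2 * (1 + sum_i theta_i^2).
  sum_i theta_i^2 = (0.123)^2 + (-0.763)^2 = 0.015129 + 0.582169 = 0.597298.
  gamma(0) = 4 * (1 + 0.597298) = 4 * 1.597298 = 6.389192, which rounds to 6.3892.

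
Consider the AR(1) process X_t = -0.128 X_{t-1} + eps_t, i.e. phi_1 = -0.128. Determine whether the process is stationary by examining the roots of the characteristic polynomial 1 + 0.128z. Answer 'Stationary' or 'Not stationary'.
\text{Stationary}

The AR(p) characteristic polynomial is P(z) = 1 + 0.128z.
Stationarity requires all roots to lie outside the unit circle, i.e. |z| > 1 for every root.
This is linear in z: 1 + (0.128) z = 0  =>  z = -1/(0.128) = -7.8125,  |z| = 7.8125.
Moduli of all roots: 7.8125.
All moduli strictly greater than 1? Yes.
Verdict: Stationary.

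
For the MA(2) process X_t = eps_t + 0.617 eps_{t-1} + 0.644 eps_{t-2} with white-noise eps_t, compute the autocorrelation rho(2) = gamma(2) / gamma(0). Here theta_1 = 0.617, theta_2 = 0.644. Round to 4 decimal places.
\rho(2) = 0.3587

For an MA(q) process with theta_0 = 1, the autocovariance is
  gamma(k) = sigma^2 * sum_{i=0..q-k} theta_i * theta_{i+k},
and rho(k) = gamma(k) / gamma(0). Sigma^2 cancels.
  numerator   = (1)*(0.644) = 0.644.
  denominator = (1)^2 + (0.617)^2 + (0.644)^2 = 1.795425.
  rho(2) = 0.644 / 1.795425 = 0.3587.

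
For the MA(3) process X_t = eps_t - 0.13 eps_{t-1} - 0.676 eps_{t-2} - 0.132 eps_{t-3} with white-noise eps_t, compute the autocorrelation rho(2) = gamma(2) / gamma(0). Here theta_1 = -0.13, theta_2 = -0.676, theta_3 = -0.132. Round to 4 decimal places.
\rho(2) = -0.4418

For an MA(q) process with theta_0 = 1, the autocovariance is
  gamma(k) = sigma^2 * sum_{i=0..q-k} theta_i * theta_{i+k},
and rho(k) = gamma(k) / gamma(0). Sigma^2 cancels.
  numerator   = (1)*(-0.676) + (-0.13)*(-0.132) = -0.65884.
  denominator = (1)^2 + (-0.13)^2 + (-0.676)^2 + (-0.132)^2 = 1.4913.
  rho(2) = -0.65884 / 1.4913 = -0.4418.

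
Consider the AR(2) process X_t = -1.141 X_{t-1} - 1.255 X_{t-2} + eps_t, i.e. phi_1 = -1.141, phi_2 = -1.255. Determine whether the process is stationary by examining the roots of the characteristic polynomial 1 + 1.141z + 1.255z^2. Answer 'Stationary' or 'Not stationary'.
\text{Not stationary}

The AR(p) characteristic polynomial is P(z) = 1 + 1.141z + 1.255z^2.
Stationarity requires all roots to lie outside the unit circle, i.e. |z| > 1 for every root.
Set 1 + (1.141) z + (1.255) z^2 = 0, i.e. a z^2 + b z + c = 0 with a = 1.255, b = 1.141, c = 1.
Discriminant D = b^2 - 4ac = (1.141)^2 - 4*(1.255)*1 = 1.301881 - (5.02) = -3.718119.
D < 0, so the roots are the complex-conjugate pair z = (-b +/- i sqrt(-D)) / (2a) = -0.4546 +/- 0.7682i.
For a conjugate pair |z|^2 = z * conj(z) = (product of roots) = c/a = 1/(1.255) = 0.796813, so |z| = sqrt(0.796813) = 0.8926 for both roots.
Moduli of all roots: 0.8926, 0.8926.
All moduli strictly greater than 1? No.
Verdict: Not stationary.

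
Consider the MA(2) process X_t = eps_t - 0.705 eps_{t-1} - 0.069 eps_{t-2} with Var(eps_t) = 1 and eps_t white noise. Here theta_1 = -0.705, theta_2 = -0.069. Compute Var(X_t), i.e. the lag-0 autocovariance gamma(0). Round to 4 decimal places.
\gamma(0) = 1.5018

For an MA(q) process X_t = eps_t + sum_i theta_i eps_{t-i} with
Var(eps_t) = sigma^2, the variance is
  gamma(0) = sigma^2 * (1 + sum_i theta_i^2).
  sum_i theta_i^2 = (-0.705)^2 + (-0.069)^2 = 0.497025 + 0.004761 = 0.501786.
  gamma(0) = 1 * (1 + 0.501786) = 1 * 1.501786 = 1.501786, which rounds to 1.5018.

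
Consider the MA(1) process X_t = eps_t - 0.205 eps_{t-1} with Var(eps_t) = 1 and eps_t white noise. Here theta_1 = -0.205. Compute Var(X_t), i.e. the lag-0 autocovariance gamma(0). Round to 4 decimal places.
\gamma(0) = 1.0420

For an MA(q) process X_t = eps_t + sum_i theta_i eps_{t-i} with
Var(eps_t) = sigma^2, the variance is
  gamma(0) = sigma^2 * (1 + sum_i theta_i^2).
  sum_i theta_i^2 = (-0.205)^2 = 0.042025.
  gamma(0) = 1 * (1 + 0.042025) = 1 * 1.042025 = 1.042025, which rounds to 1.0420.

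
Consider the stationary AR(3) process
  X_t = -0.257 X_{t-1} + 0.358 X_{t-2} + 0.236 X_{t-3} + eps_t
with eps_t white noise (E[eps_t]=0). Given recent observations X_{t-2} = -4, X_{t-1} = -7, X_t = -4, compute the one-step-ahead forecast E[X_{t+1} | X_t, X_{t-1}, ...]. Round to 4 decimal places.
E[X_{t+1} \mid \mathcal F_t] = -2.4220

For an AR(p) model X_t = c + sum_i phi_i X_{t-i} + eps_t, the
one-step-ahead conditional mean is
  E[X_{t+1} | X_t, ...] = c + sum_i phi_i X_{t+1-i}.
Substitute known values:
  E[X_{t+1} | ...] = (-0.257) * (-4) + (0.358) * (-7) + (0.236) * (-4)
                   = -2.4220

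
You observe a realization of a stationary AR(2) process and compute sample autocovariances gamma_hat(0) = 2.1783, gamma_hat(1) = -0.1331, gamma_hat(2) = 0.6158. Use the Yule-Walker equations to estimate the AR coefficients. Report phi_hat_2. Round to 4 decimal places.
\hat\phi_{2} = 0.2800

The Yule-Walker equations for an AR(p) process read, in matrix form,
  Gamma_p phi = r_p,   with   (Gamma_p)_{ij} = gamma(|i - j|),
                       (r_p)_i = gamma(i),   i,j = 1..p.
Substitute the sample gammas (Toeplitz matrix and right-hand side of size 2):
  Gamma_p = [[2.1783, -0.1331], [-0.1331, 2.1783]]
  r_p     = [-0.1331, 0.6158]
Written out:
  2.1783 phi_1 - 0.1331 phi_2 = -0.1331
  -0.1331 phi_1 + 2.1783 phi_2 = 0.6158
Solve by Cramer's rule:
  det = gamma(0)^2 - gamma(1)^2 = (2.1783)^2 - (-0.1331)^2 = 4.74499089 - 0.01771561 = 4.72727528
  phi_hat_1 = [gamma(1) gamma(0) - gamma(1) gamma(2)] / det = [(-0.1331)(2.1783) - (-0.1331)(0.6158)] / 4.72727528 = -0.20796875 / 4.72727528 = -0.044
  phi_hat_2 = [gamma(0) gamma(2) - gamma(1)^2] / det = [(2.1783)(0.6158) - (-0.1331)^2] / 4.72727528 = 1.32368153 / 4.72727528 = 0.28
So phi_hat = [-0.0440, 0.2800].
Therefore phi_hat_2 = 0.2800.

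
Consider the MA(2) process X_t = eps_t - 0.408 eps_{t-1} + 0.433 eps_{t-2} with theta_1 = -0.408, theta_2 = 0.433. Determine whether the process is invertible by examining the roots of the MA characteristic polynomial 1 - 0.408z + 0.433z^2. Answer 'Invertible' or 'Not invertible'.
\text{Invertible}

The MA(q) characteristic polynomial is P(z) = 1 - 0.408z + 0.433z^2.
Invertibility requires all roots to lie outside the unit circle, i.e. |z| > 1 for every root.
Set 1 + (-0.408) z + (0.433) z^2 = 0, i.e. a z^2 + b z + c = 0 with a = 0.433, b = -0.408, c = 1.
Discriminant D = b^2 - 4ac = (-0.408)^2 - 4*(0.433)*1 = 0.166464 - (1.732) = -1.565536.
D < 0, so the roots are the complex-conjugate pair z = (-b +/- i sqrt(-D)) / (2a) = 0.4711 +/- 1.4448i.
For a conjugate pair |z|^2 = z * conj(z) = (product of roots) = c/a = 1/(0.433) = 2.309469, so |z| = sqrt(2.309469) = 1.5197 for both roots.
Moduli of all roots: 1.5197, 1.5197.
All moduli strictly greater than 1? Yes.
Verdict: Invertible.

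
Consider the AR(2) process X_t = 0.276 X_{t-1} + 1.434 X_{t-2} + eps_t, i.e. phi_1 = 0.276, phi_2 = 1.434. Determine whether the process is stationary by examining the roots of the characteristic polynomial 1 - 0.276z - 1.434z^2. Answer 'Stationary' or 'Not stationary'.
\text{Not stationary}

The AR(p) characteristic polynomial is P(z) = 1 - 0.276z - 1.434z^2.
Stationarity requires all roots to lie outside the unit circle, i.e. |z| > 1 for every root.
Set 1 + (-0.276) z + (-1.434) z^2 = 0, i.e. a z^2 + b z + c = 0 with a = -1.434, b = -0.276, c = 1.
Discriminant D = b^2 - 4ac = (-0.276)^2 - 4*(-1.434)*1 = 0.076176 - (-5.736) = 5.812176.
D >= 0, so the roots are real: z = (-b +/- sqrt(D)) / (2a) = (0.276 +/- 2.410845) / (-2.868).
  z_1 = (0.276 + 2.410845) / (-2.868) = -0.9368,   |z_1| = 0.9368.
  z_2 = (0.276 - 2.410845) / (-2.868) = 0.7444,   |z_2| = 0.7444.
Moduli of all roots: 0.9368, 0.7444.
All moduli strictly greater than 1? No.
Verdict: Not stationary.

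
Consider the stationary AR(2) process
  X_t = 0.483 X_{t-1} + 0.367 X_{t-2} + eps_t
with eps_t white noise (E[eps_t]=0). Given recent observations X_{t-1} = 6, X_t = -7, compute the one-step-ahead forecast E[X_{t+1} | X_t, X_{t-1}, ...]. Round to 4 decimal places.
E[X_{t+1} \mid \mathcal F_t] = -1.1790

For an AR(p) model X_t = c + sum_i phi_i X_{t-i} + eps_t, the
one-step-ahead conditional mean is
  E[X_{t+1} | X_t, ...] = c + sum_i phi_i X_{t+1-i}.
Substitute known values:
  E[X_{t+1} | ...] = (0.483) * (-7) + (0.367) * (6)
                   = -1.1790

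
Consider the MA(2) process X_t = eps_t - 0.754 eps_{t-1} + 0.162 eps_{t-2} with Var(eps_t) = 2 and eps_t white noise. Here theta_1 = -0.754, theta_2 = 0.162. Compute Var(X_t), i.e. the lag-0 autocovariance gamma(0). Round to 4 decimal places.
\gamma(0) = 3.1895

For an MA(q) process X_t = eps_t + sum_i theta_i eps_{t-i} with
Var(eps_t) = sigma^2, the variance is
  gamma(0) = sigma^2 * (1 + sum_i theta_i^2).
  sum_i theta_i^2 = (-0.754)^2 + (0.162)^2 = 0.568516 + 0.026244 = 0.59476.
  gamma(0) = 2 * (1 + 0.59476) = 2 * 1.59476 = 3.18952, which rounds to 3.1895.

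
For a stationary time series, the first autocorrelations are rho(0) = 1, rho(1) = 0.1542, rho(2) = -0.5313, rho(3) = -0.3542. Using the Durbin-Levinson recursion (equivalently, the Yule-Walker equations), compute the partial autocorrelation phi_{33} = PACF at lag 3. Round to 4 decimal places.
\phi_{33} = -0.2089

The PACF at lag k is phi_{kk}, the last component of the solution
to the Yule-Walker system G_k phi = r_k where
  (G_k)_{ij} = rho(|i - j|), (r_k)_i = rho(i), i,j = 1..k.
Equivalently, Durbin-Levinson gives phi_{kk} iteratively:
  phi_{11} = rho(1)
  phi_{kk} = [rho(k) - sum_{j=1..k-1} phi_{k-1,j} rho(k-j)]
            / [1 - sum_{j=1..k-1} phi_{k-1,j} rho(j)],
  phi_{k,j} = phi_{k-1,j} - phi_{kk} phi_{k-1,k-j},  j = 1..k-1.
Step k = 1:
  phi_11 = rho(1) = 0.1542.
Step k = 2:
  phi_22 = [rho(2) - phi_11 rho(1)] / [1 - phi_11 rho(1)] = [-0.5313 - (0.1542)(0.1542)] / [1 - (0.1542)(0.1542)]
         = -0.55507764 / 0.97622236 = -0.568598.
  Update: phi_21 = phi_11 - phi_22 phi_11 = 0.1542 - (-0.568598)(0.1542) = 0.241878.
Step k = 3:
  phi_33 = [rho(3) - phi_21 rho(2) - phi_22 rho(1)] / [1 - phi_21 rho(1) - phi_22 rho(2)]
    numerator   = -0.3542 - (0.241878)(-0.5313) - (-0.568598)(0.1542) = -0.13801261
    denominator = 1 - (0.241878)(0.1542) - (-0.568598)(-0.5313) = 0.66060658
  phi_33 = -0.13801261 / 0.66060658 = -0.2089.
Therefore phi_{33} = -0.2089.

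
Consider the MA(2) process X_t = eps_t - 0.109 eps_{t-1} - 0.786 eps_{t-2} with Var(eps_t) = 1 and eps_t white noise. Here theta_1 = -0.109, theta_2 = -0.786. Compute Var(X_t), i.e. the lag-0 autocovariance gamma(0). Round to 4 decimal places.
\gamma(0) = 1.6297

For an MA(q) process X_t = eps_t + sum_i theta_i eps_{t-i} with
Var(eps_t) = sigma^2, the variance is
  gamma(0) = sigma^2 * (1 + sum_i theta_i^2).
  sum_i theta_i^2 = (-0.109)^2 + (-0.786)^2 = 0.011881 + 0.617796 = 0.629677.
  gamma(0) = 1 * (1 + 0.629677) = 1 * 1.629677 = 1.629677, which rounds to 1.6297.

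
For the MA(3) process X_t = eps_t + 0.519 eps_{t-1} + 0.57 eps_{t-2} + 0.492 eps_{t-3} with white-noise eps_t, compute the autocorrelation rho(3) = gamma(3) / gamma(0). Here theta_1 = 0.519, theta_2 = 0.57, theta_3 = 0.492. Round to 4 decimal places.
\rho(3) = 0.2679

For an MA(q) process with theta_0 = 1, the autocovariance is
  gamma(k) = sigma^2 * sum_{i=0..q-k} theta_i * theta_{i+k},
and rho(k) = gamma(k) / gamma(0). Sigma^2 cancels.
  numerator   = (1)*(0.492) = 0.492.
  denominator = (1)^2 + (0.519)^2 + (0.57)^2 + (0.492)^2 = 1.836325.
  rho(3) = 0.492 / 1.836325 = 0.2679.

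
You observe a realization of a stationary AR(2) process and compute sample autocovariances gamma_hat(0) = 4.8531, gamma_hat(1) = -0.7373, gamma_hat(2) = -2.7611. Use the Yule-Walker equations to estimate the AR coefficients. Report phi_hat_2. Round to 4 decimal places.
\hat\phi_{2} = -0.6060

The Yule-Walker equations for an AR(p) process read, in matrix form,
  Gamma_p phi = r_p,   with   (Gamma_p)_{ij} = gamma(|i - j|),
                       (r_p)_i = gamma(i),   i,j = 1..p.
Substitute the sample gammas (Toeplitz matrix and right-hand side of size 2):
  Gamma_p = [[4.8531, -0.7373], [-0.7373, 4.8531]]
  r_p     = [-0.7373, -2.7611]
Written out:
  4.8531 phi_1 - 0.7373 phi_2 = -0.7373
  -0.7373 phi_1 + 4.8531 phi_2 = -2.7611
Solve by Cramer's rule:
  det = gamma(0)^2 - gamma(1)^2 = (4.8531)^2 - (-0.7373)^2 = 23.55257961 - 0.54361129 = 23.00896832
  phi_hat_1 = [gamma(1) gamma(0) - gamma(1) gamma(2)] / det = [(-0.7373)(4.8531) - (-0.7373)(-2.7611)] / 23.00896832 = -5.61394966 / 23.00896832 = -0.244
  phi_hat_2 = [gamma(0) gamma(2) - gamma(1)^2] / det = [(4.8531)(-2.7611) - (-0.7373)^2] / 23.00896832 = -13.9435057 / 23.00896832 = -0.606
So phi_hat = [-0.2440, -0.6060].
Therefore phi_hat_2 = -0.6060.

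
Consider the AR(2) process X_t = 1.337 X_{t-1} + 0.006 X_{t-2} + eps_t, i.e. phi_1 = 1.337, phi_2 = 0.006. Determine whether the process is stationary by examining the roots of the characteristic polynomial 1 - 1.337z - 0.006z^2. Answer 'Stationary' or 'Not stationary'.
\text{Not stationary}

The AR(p) characteristic polynomial is P(z) = 1 - 1.337z - 0.006z^2.
Stationarity requires all roots to lie outside the unit circle, i.e. |z| > 1 for every root.
Set 1 + (-1.337) z + (-0.006) z^2 = 0, i.e. a z^2 + b z + c = 0 with a = -0.006, b = -1.337, c = 1.
Discriminant D = b^2 - 4ac = (-1.337)^2 - 4*(-0.006)*1 = 1.787569 - (-0.024) = 1.811569.
D >= 0, so the roots are real: z = (-b +/- sqrt(D)) / (2a) = (1.337 +/- 1.345945) / (-0.012).
  z_1 = (1.337 + 1.345945) / (-0.012) = -223.5788,   |z_1| = 223.5788.
  z_2 = (1.337 - 1.345945) / (-0.012) = 0.7454,   |z_2| = 0.7454.
Moduli of all roots: 223.5788, 0.7454.
All moduli strictly greater than 1? No.
Verdict: Not stationary.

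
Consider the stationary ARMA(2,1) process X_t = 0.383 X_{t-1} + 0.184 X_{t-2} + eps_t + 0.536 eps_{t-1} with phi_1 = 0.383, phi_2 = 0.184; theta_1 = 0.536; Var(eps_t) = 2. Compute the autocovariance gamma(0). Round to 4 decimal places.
\gamma(0) = 4.7536

Multiply the model equation by X_{t-k} and take expectations. With theta_0 = psi_0 = 1 and psi_j the MA(infinity) weights, this gives
  gamma(k) - sum_i phi_i gamma(k-i) = c_k,
  c_k = sigma^2 * sum_{j=k..q} theta_j psi_{j-k}   (c_k = 0 for k > q),
using gamma(-m) = gamma(m).
psi-weights needed (psi_j = theta_j + sum_i phi_i psi_{j-i}):
  psi_1 = theta_1 + phi_1 = 0.536 + (0.383) = 0.919
Right-hand sides:
  c_0 = sigma^2 (1 + theta_1 psi_1) = 2 * (1 + (0.536)(0.919)) = 2 * 1.492584 = 2.985168
  c_1 = sigma^2 theta_1 = 2 * (0.536) = 1.072
  c_2 = 0
Equations for k = 0, 1, 2 (AR order 2, c_2 = 0):
  (E0) gamma(0) = phi_1 gamma(1) + phi_2 gamma(2) + c_0
  (E1) gamma(1) = phi_1 gamma(0) + phi_2 gamma(1) + c_1
  (E2) gamma(2) = phi_1 gamma(1) + phi_2 gamma(0)
From (E1): gamma(1) = A gamma(0) + B with
  A = phi_1 / (1 - phi_2) = 0.383 / 0.816 = 0.469363,   B = c_1 / (1 - phi_2) = 1.072 / 0.816 = 1.313725.
Insert (E2) into (E0): gamma(0) (1 - phi_2^2) = phi_1 (1 + phi_2) gamma(1) + c_0.
  phi_1 (1 + phi_2) = (0.383)(1.184) = 0.453472,   1 - phi_2^2 = 0.966144.
Replace gamma(1) by A gamma(0) + B and collect gamma(0):
  gamma(0) [0.966144 - (0.453472)(0.469363)] = (0.453472)(1.313725) + 2.985168
  gamma(0) * 0.753301 = 3.580906
  gamma(0) = 3.580906 / 0.753301 = 4.753618.
Therefore gamma(0) = 4.7536 (to 4 decimal places).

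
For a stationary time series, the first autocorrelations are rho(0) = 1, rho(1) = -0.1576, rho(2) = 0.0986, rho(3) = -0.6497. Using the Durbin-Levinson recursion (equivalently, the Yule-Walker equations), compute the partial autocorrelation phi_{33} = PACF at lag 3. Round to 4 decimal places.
\phi_{33} = -0.6430

The PACF at lag k is phi_{kk}, the last component of the solution
to the Yule-Walker system G_k phi = r_k where
  (G_k)_{ij} = rho(|i - j|), (r_k)_i = rho(i), i,j = 1..k.
Equivalently, Durbin-Levinson gives phi_{kk} iteratively:
  phi_{11} = rho(1)
  phi_{kk} = [rho(k) - sum_{j=1..k-1} phi_{k-1,j} rho(k-j)]
            / [1 - sum_{j=1..k-1} phi_{k-1,j} rho(j)],
  phi_{k,j} = phi_{k-1,j} - phi_{kk} phi_{k-1,k-j},  j = 1..k-1.
Step k = 1:
  phi_11 = rho(1) = -0.1576.
Step k = 2:
  phi_22 = [rho(2) - phi_11 rho(1)] / [1 - phi_11 rho(1)] = [0.0986 - (-0.1576)(-0.1576)] / [1 - (-0.1576)(-0.1576)]
         = 0.07376224 / 0.97516224 = 0.075641.
  Update: phi_21 = phi_11 - phi_22 phi_11 = -0.1576 - (0.075641)(-0.1576) = -0.145679.
Step k = 3:
  phi_33 = [rho(3) - phi_21 rho(2) - phi_22 rho(1)] / [1 - phi_21 rho(1) - phi_22 rho(2)]
    numerator   = -0.6497 - (-0.145679)(0.0986) - (0.075641)(-0.1576) = -0.62341503
    denominator = 1 - (-0.145679)(-0.1576) - (0.075641)(0.0986) = 0.96958279
  phi_33 = -0.62341503 / 0.96958279 = -0.643.
Therefore phi_{33} = -0.6430.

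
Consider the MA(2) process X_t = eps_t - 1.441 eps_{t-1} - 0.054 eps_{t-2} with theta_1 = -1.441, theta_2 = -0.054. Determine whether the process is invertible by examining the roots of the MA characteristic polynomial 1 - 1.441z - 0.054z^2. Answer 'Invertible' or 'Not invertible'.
\text{Not invertible}

The MA(q) characteristic polynomial is P(z) = 1 - 1.441z - 0.054z^2.
Invertibility requires all roots to lie outside the unit circle, i.e. |z| > 1 for every root.
Set 1 + (-1.441) z + (-0.054) z^2 = 0, i.e. a z^2 + b z + c = 0 with a = -0.054, b = -1.441, c = 1.
Discriminant D = b^2 - 4ac = (-1.441)^2 - 4*(-0.054)*1 = 2.076481 - (-0.216) = 2.292481.
D >= 0, so the roots are real: z = (-b +/- sqrt(D)) / (2a) = (1.441 +/- 1.514094) / (-0.108).
  z_1 = (1.441 + 1.514094) / (-0.108) = -27.362,   |z_1| = 27.362.
  z_2 = (1.441 - 1.514094) / (-0.108) = 0.6768,   |z_2| = 0.6768.
Moduli of all roots: 27.3620, 0.6768.
All moduli strictly greater than 1? No.
Verdict: Not invertible.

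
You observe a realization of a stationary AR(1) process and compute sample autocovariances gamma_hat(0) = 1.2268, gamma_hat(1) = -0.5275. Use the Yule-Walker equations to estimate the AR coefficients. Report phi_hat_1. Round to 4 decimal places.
\hat\phi_{1} = -0.4300

The Yule-Walker equations for an AR(p) process read, in matrix form,
  Gamma_p phi = r_p,   with   (Gamma_p)_{ij} = gamma(|i - j|),
                       (r_p)_i = gamma(i),   i,j = 1..p.
Substitute the sample gammas (Toeplitz matrix and right-hand side of size 1):
  Gamma_p = [[1.2268]]
  r_p     = [-0.5275]
With p = 1 this is the single equation gamma(0) phi_1 = gamma(1):
  phi_hat_1 = gamma(1) / gamma(0) = -0.5275 / 1.2268 = -0.4300.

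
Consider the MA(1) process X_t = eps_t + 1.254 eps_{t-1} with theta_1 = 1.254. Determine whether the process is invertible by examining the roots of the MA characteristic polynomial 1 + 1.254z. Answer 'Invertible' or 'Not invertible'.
\text{Not invertible}

The MA(q) characteristic polynomial is P(z) = 1 + 1.254z.
Invertibility requires all roots to lie outside the unit circle, i.e. |z| > 1 for every root.
This is linear in z: 1 + (1.254) z = 0  =>  z = -1/(1.254) = -0.797448,  |z| = 0.797448.
Moduli of all roots: 0.7974.
All moduli strictly greater than 1? No.
Verdict: Not invertible.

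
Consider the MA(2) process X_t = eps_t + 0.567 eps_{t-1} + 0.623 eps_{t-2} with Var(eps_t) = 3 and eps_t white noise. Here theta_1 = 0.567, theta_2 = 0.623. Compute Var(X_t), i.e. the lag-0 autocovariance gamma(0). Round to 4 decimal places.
\gamma(0) = 5.1289

For an MA(q) process X_t = eps_t + sum_i theta_i eps_{t-i} with
Var(eps_t) = sigma^2, the variance is
  gamma(0) = sigma^2 * (1 + sum_i theta_i^2).
  sum_i theta_i^2 = (0.567)^2 + (0.623)^2 = 0.321489 + 0.388129 = 0.709618.
  gamma(0) = 3 * (1 + 0.709618) = 3 * 1.709618 = 5.128854, which rounds to 5.1289.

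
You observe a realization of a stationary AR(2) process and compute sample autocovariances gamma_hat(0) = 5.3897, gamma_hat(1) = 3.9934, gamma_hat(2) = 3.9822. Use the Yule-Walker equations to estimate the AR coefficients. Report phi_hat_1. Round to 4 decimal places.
\hat\phi_{1} = 0.4290

The Yule-Walker equations for an AR(p) process read, in matrix form,
  Gamma_p phi = r_p,   with   (Gamma_p)_{ij} = gamma(|i - j|),
                       (r_p)_i = gamma(i),   i,j = 1..p.
Substitute the sample gammas (Toeplitz matrix and right-hand side of size 2):
  Gamma_p = [[5.3897, 3.9934], [3.9934, 5.3897]]
  r_p     = [3.9934, 3.9822]
Written out:
  5.3897 phi_1 + 3.9934 phi_2 = 3.9934
  3.9934 phi_1 + 5.3897 phi_2 = 3.9822
Solve by Cramer's rule:
  det = gamma(0)^2 - gamma(1)^2 = (5.3897)^2 - (3.9934)^2 = 29.04886609 - 15.94724356 = 13.10162253
  phi_hat_1 = [gamma(1) gamma(0) - gamma(1) gamma(2)] / det = [(3.9934)(5.3897) - (3.9934)(3.9822)] / 13.10162253 = 5.6207105 / 13.10162253 = 0.429
  phi_hat_2 = [gamma(0) gamma(2) - gamma(1)^2] / det = [(5.3897)(3.9822) - (3.9934)^2] / 13.10162253 = 5.51561978 / 13.10162253 = 0.421
So phi_hat = [0.4290, 0.4210].
Therefore phi_hat_1 = 0.4290.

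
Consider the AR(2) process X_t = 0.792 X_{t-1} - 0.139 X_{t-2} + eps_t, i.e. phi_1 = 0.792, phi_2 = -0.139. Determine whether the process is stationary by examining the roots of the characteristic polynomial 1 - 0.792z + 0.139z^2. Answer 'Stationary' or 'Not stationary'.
\text{Stationary}

The AR(p) characteristic polynomial is P(z) = 1 - 0.792z + 0.139z^2.
Stationarity requires all roots to lie outside the unit circle, i.e. |z| > 1 for every root.
Set 1 + (-0.792) z + (0.139) z^2 = 0, i.e. a z^2 + b z + c = 0 with a = 0.139, b = -0.792, c = 1.
Discriminant D = b^2 - 4ac = (-0.792)^2 - 4*(0.139)*1 = 0.627264 - (0.556) = 0.071264.
D >= 0, so the roots are real: z = (-b +/- sqrt(D)) / (2a) = (0.792 +/- 0.266953) / (0.278).
  z_1 = (0.792 + 0.266953) / (0.278) = 3.8092,   |z_1| = 3.8092.
  z_2 = (0.792 - 0.266953) / (0.278) = 1.8887,   |z_2| = 1.8887.
Moduli of all roots: 3.8092, 1.8887.
All moduli strictly greater than 1? Yes.
Verdict: Stationary.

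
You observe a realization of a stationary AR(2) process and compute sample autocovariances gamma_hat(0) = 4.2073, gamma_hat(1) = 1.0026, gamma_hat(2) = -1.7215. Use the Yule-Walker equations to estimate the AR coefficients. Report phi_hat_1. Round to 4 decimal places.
\hat\phi_{1} = 0.3560

The Yule-Walker equations for an AR(p) process read, in matrix form,
  Gamma_p phi = r_p,   with   (Gamma_p)_{ij} = gamma(|i - j|),
                       (r_p)_i = gamma(i),   i,j = 1..p.
Substitute the sample gammas (Toeplitz matrix and right-hand side of size 2):
  Gamma_p = [[4.2073, 1.0026], [1.0026, 4.2073]]
  r_p     = [1.0026, -1.7215]
Written out:
  4.2073 phi_1 + 1.0026 phi_2 = 1.0026
  1.0026 phi_1 + 4.2073 phi_2 = -1.7215
Solve by Cramer's rule:
  det = gamma(0)^2 - gamma(1)^2 = (4.2073)^2 - (1.0026)^2 = 17.70137329 - 1.00520676 = 16.69616653
  phi_hat_1 = [gamma(1) gamma(0) - gamma(1) gamma(2)] / det = [(1.0026)(4.2073) - (1.0026)(-1.7215)] / 16.69616653 = 5.94421488 / 16.69616653 = 0.356
  phi_hat_2 = [gamma(0) gamma(2) - gamma(1)^2] / det = [(4.2073)(-1.7215) - (1.0026)^2] / 16.69616653 = -8.24807371 / 16.69616653 = -0.494
So phi_hat = [0.3560, -0.4940].
Therefore phi_hat_1 = 0.3560.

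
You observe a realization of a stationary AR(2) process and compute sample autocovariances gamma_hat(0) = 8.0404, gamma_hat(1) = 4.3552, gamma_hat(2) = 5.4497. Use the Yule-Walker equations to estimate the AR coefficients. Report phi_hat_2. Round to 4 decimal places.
\hat\phi_{2} = 0.5440

The Yule-Walker equations for an AR(p) process read, in matrix form,
  Gamma_p phi = r_p,   with   (Gamma_p)_{ij} = gamma(|i - j|),
                       (r_p)_i = gamma(i),   i,j = 1..p.
Substitute the sample gammas (Toeplitz matrix and right-hand side of size 2):
  Gamma_p = [[8.0404, 4.3552], [4.3552, 8.0404]]
  r_p     = [4.3552, 5.4497]
Written out:
  8.0404 phi_1 + 4.3552 phi_2 = 4.3552
  4.3552 phi_1 + 8.0404 phi_2 = 5.4497
Solve by Cramer's rule:
  det = gamma(0)^2 - gamma(1)^2 = (8.0404)^2 - (4.3552)^2 = 64.64803216 - 18.96776704 = 45.68026512
  phi_hat_1 = [gamma(1) gamma(0) - gamma(1) gamma(2)] / det = [(4.3552)(8.0404) - (4.3552)(5.4497)] / 45.68026512 = 11.28301664 / 45.68026512 = 0.247
  phi_hat_2 = [gamma(0) gamma(2) - gamma(1)^2] / det = [(8.0404)(5.4497) - (4.3552)^2] / 45.68026512 = 24.85000084 / 45.68026512 = 0.544
So phi_hat = [0.2470, 0.5440].
Therefore phi_hat_2 = 0.5440.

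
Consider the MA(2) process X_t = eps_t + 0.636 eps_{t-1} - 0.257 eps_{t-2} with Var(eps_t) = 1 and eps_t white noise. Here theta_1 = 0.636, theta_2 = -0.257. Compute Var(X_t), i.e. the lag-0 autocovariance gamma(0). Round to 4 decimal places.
\gamma(0) = 1.4705

For an MA(q) process X_t = eps_t + sum_i theta_i eps_{t-i} with
Var(eps_t) = sigma^2, the variance is
  gamma(0) = sigma^2 * (1 + sum_i theta_i^2).
  sum_i theta_i^2 = (0.636)^2 + (-0.257)^2 = 0.404496 + 0.066049 = 0.470545.
  gamma(0) = 1 * (1 + 0.470545) = 1 * 1.470545 = 1.470545, which rounds to 1.4705.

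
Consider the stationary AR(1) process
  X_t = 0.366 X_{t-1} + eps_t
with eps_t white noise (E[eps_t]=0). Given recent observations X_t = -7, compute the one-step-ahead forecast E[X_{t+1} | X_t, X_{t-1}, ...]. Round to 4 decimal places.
E[X_{t+1} \mid \mathcal F_t] = -2.5620

For an AR(p) model X_t = c + sum_i phi_i X_{t-i} + eps_t, the
one-step-ahead conditional mean is
  E[X_{t+1} | X_t, ...] = c + sum_i phi_i X_{t+1-i}.
Substitute known values:
  E[X_{t+1} | ...] = (0.366) * (-7)
                   = -2.5620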